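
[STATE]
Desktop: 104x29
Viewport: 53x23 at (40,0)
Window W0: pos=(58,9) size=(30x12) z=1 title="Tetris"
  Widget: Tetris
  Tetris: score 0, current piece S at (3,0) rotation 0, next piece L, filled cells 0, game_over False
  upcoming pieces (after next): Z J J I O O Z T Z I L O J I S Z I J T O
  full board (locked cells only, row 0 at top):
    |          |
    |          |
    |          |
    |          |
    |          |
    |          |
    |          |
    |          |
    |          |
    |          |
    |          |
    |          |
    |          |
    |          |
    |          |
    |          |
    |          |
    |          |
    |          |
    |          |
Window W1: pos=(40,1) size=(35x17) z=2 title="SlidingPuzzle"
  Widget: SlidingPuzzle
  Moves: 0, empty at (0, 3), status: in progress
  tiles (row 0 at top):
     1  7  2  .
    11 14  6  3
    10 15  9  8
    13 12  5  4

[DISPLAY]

                                                     
┏━━━━━━━━━━━━━━━━━━━━━━━━━━━━━━━━━┓                  
┃ SlidingPuzzle                   ┃                  
┠─────────────────────────────────┨                  
┃┌────┬────┬────┬────┐            ┃                  
┃│  1 │  7 │  2 │    │            ┃                  
┃├────┼────┼────┼────┤            ┃                  
┃│ 11 │ 14 │  6 │  3 │            ┃                  
┃├────┼────┼────┼────┤            ┃                  
┃│ 10 │ 15 │  9 │  8 │            ┃━━━━━━━━━━━━┓     
┃├────┼────┼────┼────┤            ┃            ┃     
┃│ 13 │ 12 │  5 │  4 │            ┃────────────┨     
┃└────┴────┴────┴────┘            ┃            ┃     
┃Moves: 0                         ┃            ┃     
┃                                 ┃            ┃     
┃                                 ┃            ┃     
┃                                 ┃            ┃     
┗━━━━━━━━━━━━━━━━━━━━━━━━━━━━━━━━━┛            ┃     
                  ┃          │Score:           ┃     
                  ┃          │0                ┃     
                  ┗━━━━━━━━━━━━━━━━━━━━━━━━━━━━┛     
                                                     
                                                     


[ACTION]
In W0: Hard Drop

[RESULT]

                                                     
┏━━━━━━━━━━━━━━━━━━━━━━━━━━━━━━━━━┓                  
┃ SlidingPuzzle                   ┃                  
┠─────────────────────────────────┨                  
┃┌────┬────┬────┬────┐            ┃                  
┃│  1 │  7 │  2 │    │            ┃                  
┃├────┼────┼────┼────┤            ┃                  
┃│ 11 │ 14 │  6 │  3 │            ┃                  
┃├────┼────┼────┼────┤            ┃                  
┃│ 10 │ 15 │  9 │  8 │            ┃━━━━━━━━━━━━┓     
┃├────┼────┼────┼────┤            ┃            ┃     
┃│ 13 │ 12 │  5 │  4 │            ┃────────────┨     
┃└────┴────┴────┴────┘            ┃            ┃     
┃Moves: 0                         ┃            ┃     
┃                                 ┃            ┃     
┃                                 ┃            ┃     
┃                                 ┃            ┃     
┗━━━━━━━━━━━━━━━━━━━━━━━━━━━━━━━━━┛            ┃     
                  ┃    ░░    │Score:           ┃     
                  ┃   ░░     │0                ┃     
                  ┗━━━━━━━━━━━━━━━━━━━━━━━━━━━━┛     
                                                     
                                                     


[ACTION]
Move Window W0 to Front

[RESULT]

                                                     
┏━━━━━━━━━━━━━━━━━━━━━━━━━━━━━━━━━┓                  
┃ SlidingPuzzle                   ┃                  
┠─────────────────────────────────┨                  
┃┌────┬────┬────┬────┐            ┃                  
┃│  1 │  7 │  2 │    │            ┃                  
┃├────┼────┼────┼────┤            ┃                  
┃│ 11 │ 14 │  6 │  3 │            ┃                  
┃├────┼────┼────┼────┤            ┃                  
┃│ 10 │ 15 │  9 │ ┏━━━━━━━━━━━━━━━━━━━━━━━━━━━━┓     
┃├────┼────┼────┼─┃ Tetris                     ┃     
┃│ 13 │ 12 │  5 │ ┠────────────────────────────┨     
┃└────┴────┴────┴─┃          │Next:            ┃     
┃Moves: 0         ┃          │▓▓               ┃     
┃                 ┃          │ ▓▓              ┃     
┃                 ┃          │                 ┃     
┃                 ┃          │                 ┃     
┗━━━━━━━━━━━━━━━━━┃          │                 ┃     
                  ┃    ░░    │Score:           ┃     
                  ┃   ░░     │0                ┃     
                  ┗━━━━━━━━━━━━━━━━━━━━━━━━━━━━┛     
                                                     
                                                     


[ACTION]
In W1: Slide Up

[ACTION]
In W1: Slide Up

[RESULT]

                                                     
┏━━━━━━━━━━━━━━━━━━━━━━━━━━━━━━━━━┓                  
┃ SlidingPuzzle                   ┃                  
┠─────────────────────────────────┨                  
┃┌────┬────┬────┬────┐            ┃                  
┃│  1 │  7 │  2 │  3 │            ┃                  
┃├────┼────┼────┼────┤            ┃                  
┃│ 11 │ 14 │  6 │  8 │            ┃                  
┃├────┼────┼────┼────┤            ┃                  
┃│ 10 │ 15 │  9 │ ┏━━━━━━━━━━━━━━━━━━━━━━━━━━━━┓     
┃├────┼────┼────┼─┃ Tetris                     ┃     
┃│ 13 │ 12 │  5 │ ┠────────────────────────────┨     
┃└────┴────┴────┴─┃          │Next:            ┃     
┃Moves: 2         ┃          │▓▓               ┃     
┃                 ┃          │ ▓▓              ┃     
┃                 ┃          │                 ┃     
┃                 ┃          │                 ┃     
┗━━━━━━━━━━━━━━━━━┃          │                 ┃     
                  ┃    ░░    │Score:           ┃     
                  ┃   ░░     │0                ┃     
                  ┗━━━━━━━━━━━━━━━━━━━━━━━━━━━━┛     
                                                     
                                                     


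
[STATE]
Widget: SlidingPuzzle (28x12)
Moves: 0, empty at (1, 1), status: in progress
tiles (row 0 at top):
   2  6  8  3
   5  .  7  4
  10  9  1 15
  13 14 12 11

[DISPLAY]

┌────┬────┬────┬────┐       
│  2 │  6 │  8 │  3 │       
├────┼────┼────┼────┤       
│  5 │    │  7 │  4 │       
├────┼────┼────┼────┤       
│ 10 │  9 │  1 │ 15 │       
├────┼────┼────┼────┤       
│ 13 │ 14 │ 12 │ 11 │       
└────┴────┴────┴────┘       
Moves: 0                    
                            
                            


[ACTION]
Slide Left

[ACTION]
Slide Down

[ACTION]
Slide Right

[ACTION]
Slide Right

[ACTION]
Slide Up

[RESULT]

┌────┬────┬────┬────┐       
│  5 │  2 │  6 │  3 │       
├────┼────┼────┼────┤       
│    │  7 │  8 │  4 │       
├────┼────┼────┼────┤       
│ 10 │  9 │  1 │ 15 │       
├────┼────┼────┼────┤       
│ 13 │ 14 │ 12 │ 11 │       
└────┴────┴────┴────┘       
Moves: 5                    
                            
                            


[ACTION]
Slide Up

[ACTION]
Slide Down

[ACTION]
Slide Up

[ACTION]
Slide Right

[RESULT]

┌────┬────┬────┬────┐       
│  5 │  2 │  6 │  3 │       
├────┼────┼────┼────┤       
│ 10 │  7 │  8 │  4 │       
├────┼────┼────┼────┤       
│    │  9 │  1 │ 15 │       
├────┼────┼────┼────┤       
│ 13 │ 14 │ 12 │ 11 │       
└────┴────┴────┴────┘       
Moves: 8                    
                            
                            


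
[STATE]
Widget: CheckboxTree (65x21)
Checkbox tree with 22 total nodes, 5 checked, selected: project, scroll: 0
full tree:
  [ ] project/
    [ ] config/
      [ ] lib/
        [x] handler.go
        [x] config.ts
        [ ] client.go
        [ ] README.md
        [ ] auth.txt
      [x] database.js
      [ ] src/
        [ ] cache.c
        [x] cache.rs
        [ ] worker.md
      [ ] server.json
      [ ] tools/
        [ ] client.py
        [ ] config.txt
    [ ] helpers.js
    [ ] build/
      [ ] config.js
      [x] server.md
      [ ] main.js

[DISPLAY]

>[-] project/                                                    
   [-] config/                                                   
     [-] lib/                                                    
       [x] handler.go                                            
       [x] config.ts                                             
       [ ] client.go                                             
       [ ] README.md                                             
       [ ] auth.txt                                              
     [x] database.js                                             
     [-] src/                                                    
       [ ] cache.c                                               
       [x] cache.rs                                              
       [ ] worker.md                                             
     [ ] server.json                                             
     [ ] tools/                                                  
       [ ] client.py                                             
       [ ] config.txt                                            
   [ ] helpers.js                                                
   [-] build/                                                    
     [ ] config.js                                               
     [x] server.md                                               


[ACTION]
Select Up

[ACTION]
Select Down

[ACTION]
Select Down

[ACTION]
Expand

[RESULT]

 [-] project/                                                    
   [-] config/                                                   
>    [-] lib/                                                    
       [x] handler.go                                            
       [x] config.ts                                             
       [ ] client.go                                             
       [ ] README.md                                             
       [ ] auth.txt                                              
     [x] database.js                                             
     [-] src/                                                    
       [ ] cache.c                                               
       [x] cache.rs                                              
       [ ] worker.md                                             
     [ ] server.json                                             
     [ ] tools/                                                  
       [ ] client.py                                             
       [ ] config.txt                                            
   [ ] helpers.js                                                
   [-] build/                                                    
     [ ] config.js                                               
     [x] server.md                                               


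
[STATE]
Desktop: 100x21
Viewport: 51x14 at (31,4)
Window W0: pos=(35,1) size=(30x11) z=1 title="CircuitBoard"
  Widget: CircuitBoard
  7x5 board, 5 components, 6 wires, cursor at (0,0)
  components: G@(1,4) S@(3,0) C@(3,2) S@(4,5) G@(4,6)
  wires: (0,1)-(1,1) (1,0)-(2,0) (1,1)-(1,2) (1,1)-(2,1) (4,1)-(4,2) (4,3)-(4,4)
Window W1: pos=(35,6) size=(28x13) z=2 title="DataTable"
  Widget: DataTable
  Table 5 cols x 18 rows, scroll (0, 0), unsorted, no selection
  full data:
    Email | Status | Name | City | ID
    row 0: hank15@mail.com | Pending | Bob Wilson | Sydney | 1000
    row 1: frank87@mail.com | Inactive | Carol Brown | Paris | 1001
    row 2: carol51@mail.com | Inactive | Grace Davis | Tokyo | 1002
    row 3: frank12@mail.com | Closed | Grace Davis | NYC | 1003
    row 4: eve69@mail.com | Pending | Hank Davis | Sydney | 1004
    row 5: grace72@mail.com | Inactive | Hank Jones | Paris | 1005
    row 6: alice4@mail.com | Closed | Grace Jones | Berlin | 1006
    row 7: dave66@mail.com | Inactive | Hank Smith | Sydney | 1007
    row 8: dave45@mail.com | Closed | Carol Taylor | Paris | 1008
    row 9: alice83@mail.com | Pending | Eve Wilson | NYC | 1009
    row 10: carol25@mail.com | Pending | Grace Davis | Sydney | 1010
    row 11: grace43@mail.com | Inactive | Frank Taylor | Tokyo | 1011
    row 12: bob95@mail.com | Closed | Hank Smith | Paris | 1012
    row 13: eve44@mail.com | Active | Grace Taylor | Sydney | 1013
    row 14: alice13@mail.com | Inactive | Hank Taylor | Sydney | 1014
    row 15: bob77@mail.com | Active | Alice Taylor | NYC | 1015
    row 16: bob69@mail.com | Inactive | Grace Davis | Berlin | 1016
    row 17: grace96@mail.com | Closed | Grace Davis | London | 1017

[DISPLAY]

    ┃   0 1 2 3 4 5 6            ┃                 
    ┃0  [.]  ·                   ┃                 
    ┏━━━━━━━━━━━━━━━━━━━━━━━━━━┓ ┃                 
    ┃ DataTable                ┃ ┃                 
    ┠──────────────────────────┨ ┃                 
    ┃Email           │Status  │┃ ┃                 
    ┃────────────────┼────────┼┃ ┃                 
    ┃hank15@mail.com │Pending │┃━┛                 
    ┃frank87@mail.com│Inactive│┃                   
    ┃carol51@mail.com│Inactive│┃                   
    ┃frank12@mail.com│Closed  │┃                   
    ┃eve69@mail.com  │Pending │┃                   
    ┃grace72@mail.com│Inactive│┃                   
    ┃alice4@mail.com │Closed  │┃                   


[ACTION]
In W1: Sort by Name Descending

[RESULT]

    ┃   0 1 2 3 4 5 6            ┃                 
    ┃0  [.]  ·                   ┃                 
    ┏━━━━━━━━━━━━━━━━━━━━━━━━━━┓ ┃                 
    ┃ DataTable                ┃ ┃                 
    ┠──────────────────────────┨ ┃                 
    ┃Email           │Status  │┃ ┃                 
    ┃────────────────┼────────┼┃ ┃                 
    ┃alice13@mail.com│Inactive│┃━┛                 
    ┃dave66@mail.com │Inactive│┃                   
    ┃bob95@mail.com  │Closed  │┃                   
    ┃grace72@mail.com│Inactive│┃                   
    ┃eve69@mail.com  │Pending │┃                   
    ┃eve44@mail.com  │Active  │┃                   
    ┃alice4@mail.com │Closed  │┃                   


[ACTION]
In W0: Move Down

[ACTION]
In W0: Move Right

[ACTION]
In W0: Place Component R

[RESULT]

    ┃   0 1 2 3 4 5 6            ┃                 
    ┃0       ·                   ┃                 
    ┏━━━━━━━━━━━━━━━━━━━━━━━━━━┓ ┃                 
    ┃ DataTable                ┃ ┃                 
    ┠──────────────────────────┨ ┃                 
    ┃Email           │Status  │┃ ┃                 
    ┃────────────────┼────────┼┃ ┃                 
    ┃alice13@mail.com│Inactive│┃━┛                 
    ┃dave66@mail.com │Inactive│┃                   
    ┃bob95@mail.com  │Closed  │┃                   
    ┃grace72@mail.com│Inactive│┃                   
    ┃eve69@mail.com  │Pending │┃                   
    ┃eve44@mail.com  │Active  │┃                   
    ┃alice4@mail.com │Closed  │┃                   


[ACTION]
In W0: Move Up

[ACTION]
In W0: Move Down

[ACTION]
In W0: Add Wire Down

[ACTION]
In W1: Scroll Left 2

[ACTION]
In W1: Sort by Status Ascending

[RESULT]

    ┃   0 1 2 3 4 5 6            ┃                 
    ┃0       ·                   ┃                 
    ┏━━━━━━━━━━━━━━━━━━━━━━━━━━┓ ┃                 
    ┃ DataTable                ┃ ┃                 
    ┠──────────────────────────┨ ┃                 
    ┃Email           │Status ▲│┃ ┃                 
    ┃────────────────┼────────┼┃ ┃                 
    ┃eve44@mail.com  │Active  │┃━┛                 
    ┃bob77@mail.com  │Active  │┃                   
    ┃bob95@mail.com  │Closed  │┃                   
    ┃alice4@mail.com │Closed  │┃                   
    ┃frank12@mail.com│Closed  │┃                   
    ┃grace96@mail.com│Closed  │┃                   
    ┃dave45@mail.com │Closed  │┃                   


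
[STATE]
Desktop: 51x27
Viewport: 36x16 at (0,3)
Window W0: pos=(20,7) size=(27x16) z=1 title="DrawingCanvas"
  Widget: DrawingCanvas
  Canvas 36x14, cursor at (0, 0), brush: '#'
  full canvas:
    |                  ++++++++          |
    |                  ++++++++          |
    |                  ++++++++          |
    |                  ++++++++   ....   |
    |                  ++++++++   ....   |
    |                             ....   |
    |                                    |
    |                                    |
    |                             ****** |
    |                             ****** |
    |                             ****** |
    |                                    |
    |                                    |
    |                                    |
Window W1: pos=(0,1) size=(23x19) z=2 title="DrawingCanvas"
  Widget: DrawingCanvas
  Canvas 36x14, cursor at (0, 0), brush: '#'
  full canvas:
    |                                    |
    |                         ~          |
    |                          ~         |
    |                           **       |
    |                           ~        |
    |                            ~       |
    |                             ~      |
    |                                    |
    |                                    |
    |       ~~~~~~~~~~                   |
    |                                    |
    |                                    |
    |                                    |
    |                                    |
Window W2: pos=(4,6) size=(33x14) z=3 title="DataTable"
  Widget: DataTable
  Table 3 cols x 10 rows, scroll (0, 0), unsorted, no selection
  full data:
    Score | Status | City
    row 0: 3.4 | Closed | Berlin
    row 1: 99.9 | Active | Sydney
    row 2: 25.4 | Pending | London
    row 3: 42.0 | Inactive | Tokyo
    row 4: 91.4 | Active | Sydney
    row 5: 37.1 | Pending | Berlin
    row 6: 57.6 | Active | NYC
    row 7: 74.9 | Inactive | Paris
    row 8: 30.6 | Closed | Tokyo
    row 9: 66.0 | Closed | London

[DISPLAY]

┠─────────────────────┨             
┃+                    ┃             
┃                     ┃             
┃   ┏━━━━━━━━━━━━━━━━━━━━━━━━━━━━━━━
┃   ┃ DataTable                     
┃   ┠───────────────────────────────
┃   ┃Score│Status  │City            
┃   ┃─────┼────────┼──────          
┃   ┃3.4  │Closed  │Berlin          
┃   ┃99.9 │Active  │Sydney          
┃   ┃25.4 │Pending │London          
┃   ┃42.0 │Inactive│Tokyo           
┃   ┃91.4 │Active  │Sydney          
┃   ┃37.1 │Pending │Berlin          
┃   ┃57.6 │Active  │NYC             
┃   ┃74.9 │Inactive│Paris           


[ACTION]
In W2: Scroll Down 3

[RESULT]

┠─────────────────────┨             
┃+                    ┃             
┃                     ┃             
┃   ┏━━━━━━━━━━━━━━━━━━━━━━━━━━━━━━━
┃   ┃ DataTable                     
┃   ┠───────────────────────────────
┃   ┃Score│Status  │City            
┃   ┃─────┼────────┼──────          
┃   ┃25.4 │Pending │London          
┃   ┃42.0 │Inactive│Tokyo           
┃   ┃91.4 │Active  │Sydney          
┃   ┃37.1 │Pending │Berlin          
┃   ┃57.6 │Active  │NYC             
┃   ┃74.9 │Inactive│Paris           
┃   ┃30.6 │Closed  │Tokyo           
┃   ┃66.0 │Closed  │London          


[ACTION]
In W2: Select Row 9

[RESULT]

┠─────────────────────┨             
┃+                    ┃             
┃                     ┃             
┃   ┏━━━━━━━━━━━━━━━━━━━━━━━━━━━━━━━
┃   ┃ DataTable                     
┃   ┠───────────────────────────────
┃   ┃Score│Status  │City            
┃   ┃─────┼────────┼──────          
┃   ┃25.4 │Pending │London          
┃   ┃42.0 │Inactive│Tokyo           
┃   ┃91.4 │Active  │Sydney          
┃   ┃37.1 │Pending │Berlin          
┃   ┃57.6 │Active  │NYC             
┃   ┃74.9 │Inactive│Paris           
┃   ┃30.6 │Closed  │Tokyo           
┃   ┃>6.0 │Closed  │London          


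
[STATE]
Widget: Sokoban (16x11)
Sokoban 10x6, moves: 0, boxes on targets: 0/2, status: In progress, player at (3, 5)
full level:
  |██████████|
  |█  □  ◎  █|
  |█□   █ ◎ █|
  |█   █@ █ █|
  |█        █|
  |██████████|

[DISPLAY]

██████████      
█  □  ◎  █      
█□   █ ◎ █      
█   █@ █ █      
█        █      
██████████      
Moves: 0  0/2   
                
                
                
                


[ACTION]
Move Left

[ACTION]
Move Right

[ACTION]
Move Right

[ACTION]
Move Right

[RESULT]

██████████      
█  □  ◎  █      
█□   █ ◎ █      
█   █ @█ █      
█        █      
██████████      
Moves: 1  0/2   
                
                
                
                


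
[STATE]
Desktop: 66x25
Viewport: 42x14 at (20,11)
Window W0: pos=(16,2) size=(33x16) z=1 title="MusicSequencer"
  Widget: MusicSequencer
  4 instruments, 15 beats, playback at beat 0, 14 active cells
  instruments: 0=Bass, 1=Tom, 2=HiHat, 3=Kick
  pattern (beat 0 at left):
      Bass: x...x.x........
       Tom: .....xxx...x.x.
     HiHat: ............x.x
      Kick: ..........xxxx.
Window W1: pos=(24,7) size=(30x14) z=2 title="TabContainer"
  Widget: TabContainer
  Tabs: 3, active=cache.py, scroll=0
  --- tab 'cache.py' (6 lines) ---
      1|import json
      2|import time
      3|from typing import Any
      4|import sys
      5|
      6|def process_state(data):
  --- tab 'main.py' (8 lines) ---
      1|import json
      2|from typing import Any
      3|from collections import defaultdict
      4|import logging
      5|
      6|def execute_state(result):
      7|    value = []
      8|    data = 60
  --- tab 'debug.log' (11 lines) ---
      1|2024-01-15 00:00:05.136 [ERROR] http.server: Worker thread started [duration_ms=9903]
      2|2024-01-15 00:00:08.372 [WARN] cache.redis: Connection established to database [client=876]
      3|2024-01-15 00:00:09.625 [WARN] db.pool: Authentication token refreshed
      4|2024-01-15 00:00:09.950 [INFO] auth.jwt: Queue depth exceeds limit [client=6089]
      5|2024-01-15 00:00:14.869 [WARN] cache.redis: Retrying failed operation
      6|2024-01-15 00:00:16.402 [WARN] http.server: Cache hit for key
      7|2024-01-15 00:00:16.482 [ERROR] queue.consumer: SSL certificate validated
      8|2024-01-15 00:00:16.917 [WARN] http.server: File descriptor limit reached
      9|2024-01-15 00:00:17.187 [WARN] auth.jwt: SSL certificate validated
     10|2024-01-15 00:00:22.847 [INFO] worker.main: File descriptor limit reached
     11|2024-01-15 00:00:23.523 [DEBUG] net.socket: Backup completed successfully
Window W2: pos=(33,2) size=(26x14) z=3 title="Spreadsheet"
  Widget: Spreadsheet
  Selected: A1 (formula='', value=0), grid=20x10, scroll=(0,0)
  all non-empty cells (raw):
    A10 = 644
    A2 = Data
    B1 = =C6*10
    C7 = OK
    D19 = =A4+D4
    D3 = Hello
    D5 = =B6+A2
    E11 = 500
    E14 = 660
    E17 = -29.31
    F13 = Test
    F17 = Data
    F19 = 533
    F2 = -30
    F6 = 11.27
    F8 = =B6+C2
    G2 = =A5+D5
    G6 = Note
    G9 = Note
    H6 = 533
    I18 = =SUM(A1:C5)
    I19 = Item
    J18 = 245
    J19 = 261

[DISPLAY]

    ┃────────┃  4        0       0    ┃   
    ┃import j┃  5        0       0    ┃   
    ┃import t┃  6        0       0    ┃   
    ┃from typ┃  7        0       0OK  ┃   
    ┃import s┗━━━━━━━━━━━━━━━━━━━━━━━━┛   
    ┃                            ┃        
━━━━┃def process_state(data):    ┃        
    ┃                            ┃        
    ┃                            ┃        
    ┗━━━━━━━━━━━━━━━━━━━━━━━━━━━━┛        
                                          
                                          
                                          
                                          


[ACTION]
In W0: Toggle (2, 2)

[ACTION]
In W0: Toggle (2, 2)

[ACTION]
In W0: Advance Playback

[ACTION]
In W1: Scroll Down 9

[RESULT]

    ┃────────┃  4        0       0    ┃   
    ┃def proc┃  5        0       0    ┃   
    ┃        ┃  6        0       0    ┃   
    ┃        ┃  7        0       0OK  ┃   
    ┃        ┗━━━━━━━━━━━━━━━━━━━━━━━━┛   
    ┃                            ┃        
━━━━┃                            ┃        
    ┃                            ┃        
    ┃                            ┃        
    ┗━━━━━━━━━━━━━━━━━━━━━━━━━━━━┛        
                                          
                                          
                                          
                                          


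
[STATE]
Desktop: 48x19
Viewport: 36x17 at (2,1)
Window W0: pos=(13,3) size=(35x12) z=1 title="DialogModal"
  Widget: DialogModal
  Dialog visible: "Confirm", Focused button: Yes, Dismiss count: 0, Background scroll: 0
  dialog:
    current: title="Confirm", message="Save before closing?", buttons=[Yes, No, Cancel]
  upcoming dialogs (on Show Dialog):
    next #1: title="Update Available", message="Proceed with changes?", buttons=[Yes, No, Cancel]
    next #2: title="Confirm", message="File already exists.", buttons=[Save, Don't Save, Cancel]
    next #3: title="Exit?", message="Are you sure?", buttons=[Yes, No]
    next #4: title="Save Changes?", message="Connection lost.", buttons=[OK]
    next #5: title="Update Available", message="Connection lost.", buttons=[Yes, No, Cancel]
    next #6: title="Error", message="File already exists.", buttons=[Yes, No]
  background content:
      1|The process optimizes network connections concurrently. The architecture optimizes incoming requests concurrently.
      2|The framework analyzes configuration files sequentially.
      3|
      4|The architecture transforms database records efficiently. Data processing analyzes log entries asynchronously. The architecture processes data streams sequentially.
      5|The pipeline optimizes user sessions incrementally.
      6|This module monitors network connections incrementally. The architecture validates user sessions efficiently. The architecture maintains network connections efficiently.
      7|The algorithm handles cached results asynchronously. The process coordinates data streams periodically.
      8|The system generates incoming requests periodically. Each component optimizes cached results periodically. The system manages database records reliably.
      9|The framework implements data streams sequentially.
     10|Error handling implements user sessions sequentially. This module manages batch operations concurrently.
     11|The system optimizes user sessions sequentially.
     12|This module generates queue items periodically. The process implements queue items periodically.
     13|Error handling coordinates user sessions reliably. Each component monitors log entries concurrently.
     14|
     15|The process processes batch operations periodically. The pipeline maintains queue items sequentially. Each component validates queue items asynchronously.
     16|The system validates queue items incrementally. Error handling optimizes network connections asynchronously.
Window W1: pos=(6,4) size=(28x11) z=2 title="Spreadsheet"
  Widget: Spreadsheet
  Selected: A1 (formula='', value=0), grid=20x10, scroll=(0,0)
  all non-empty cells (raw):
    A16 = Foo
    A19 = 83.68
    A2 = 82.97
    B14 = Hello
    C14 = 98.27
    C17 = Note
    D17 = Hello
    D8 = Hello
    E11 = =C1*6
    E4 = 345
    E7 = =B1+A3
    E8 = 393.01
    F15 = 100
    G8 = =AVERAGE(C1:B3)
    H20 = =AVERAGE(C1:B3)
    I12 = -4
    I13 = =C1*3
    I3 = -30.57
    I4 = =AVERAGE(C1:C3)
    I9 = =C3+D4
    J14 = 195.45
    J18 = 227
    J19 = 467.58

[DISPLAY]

                                    
                                    
           ┏━━━━━━━━━━━━━━━━━━━━━━━━
    ┏━━━━━━━━━━━━━━━━━━━━━━━━━━┓    
    ┃ Spreadsheet              ┃────
    ┠──────────────────────────┨s ne
    ┃A1:                       ┃────
    ┃       A       B       C  ┃    
    ┃--------------------------┃osin
    ┃  1      [0]       0      ┃ncel
    ┃  2    82.97       0      ┃────
    ┃  3        0       0      ┃s ca
    ┃  4        0       0      ┃ inc
    ┗━━━━━━━━━━━━━━━━━━━━━━━━━━┛━━━━
                                    
                                    
                                    


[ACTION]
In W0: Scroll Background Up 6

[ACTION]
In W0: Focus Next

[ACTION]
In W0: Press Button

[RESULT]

                                    
                                    
           ┏━━━━━━━━━━━━━━━━━━━━━━━━
    ┏━━━━━━━━━━━━━━━━━━━━━━━━━━┓    
    ┃ Spreadsheet              ┃────
    ┠──────────────────────────┨s ne
    ┃A1:                       ┃es c
    ┃       A       B       C  ┃    
    ┃--------------------------┃nsfo
    ┃  1      [0]       0      ┃es u
    ┃  2    82.97       0      ┃ net
    ┃  3        0       0      ┃s ca
    ┃  4        0       0      ┃ inc
    ┗━━━━━━━━━━━━━━━━━━━━━━━━━━┛━━━━
                                    
                                    
                                    


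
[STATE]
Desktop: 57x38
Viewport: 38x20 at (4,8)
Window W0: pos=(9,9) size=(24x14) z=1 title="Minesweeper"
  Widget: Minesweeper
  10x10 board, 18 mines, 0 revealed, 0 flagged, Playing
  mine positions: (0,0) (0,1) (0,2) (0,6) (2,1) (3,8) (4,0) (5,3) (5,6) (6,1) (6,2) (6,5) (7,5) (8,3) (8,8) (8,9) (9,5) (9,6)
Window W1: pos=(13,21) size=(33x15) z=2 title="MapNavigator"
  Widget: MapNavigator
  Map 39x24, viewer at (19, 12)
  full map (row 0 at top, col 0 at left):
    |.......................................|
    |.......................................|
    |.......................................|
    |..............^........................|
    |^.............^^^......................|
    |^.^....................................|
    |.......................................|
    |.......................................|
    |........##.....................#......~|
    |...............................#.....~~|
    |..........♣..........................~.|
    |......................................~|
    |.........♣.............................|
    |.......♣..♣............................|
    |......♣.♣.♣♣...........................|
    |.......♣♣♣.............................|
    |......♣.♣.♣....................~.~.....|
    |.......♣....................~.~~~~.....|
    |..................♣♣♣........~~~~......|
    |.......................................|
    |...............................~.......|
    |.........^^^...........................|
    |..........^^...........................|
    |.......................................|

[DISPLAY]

                                      
     ┏━━━━━━━━━━━━━━━━━━━━━━┓         
     ┃ Minesweeper          ┃         
     ┠──────────────────────┨         
     ┃■■■■■■■■■■            ┃         
     ┃■■■■■■■■■■            ┃         
     ┃■■■■■■■■■■            ┃         
     ┃■■■■■■■■■■            ┃         
     ┃■■■■■■■■■■            ┃         
     ┃■■■■■■■■■■            ┃         
     ┃■■■■■■■■■■            ┃         
     ┃■■■■■■■■■■            ┃         
     ┃■■■■■■■■■■            ┃         
     ┃■■■┏━━━━━━━━━━━━━━━━━━━━━━━━━━━━
     ┗━━━┃ MapNavigator               
         ┠────────────────────────────
         ┃............................
         ┃....##.....................#
         ┃...........................#
         ┃......♣.....................


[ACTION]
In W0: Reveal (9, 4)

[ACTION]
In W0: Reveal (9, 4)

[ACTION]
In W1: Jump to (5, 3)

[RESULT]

                                      
     ┏━━━━━━━━━━━━━━━━━━━━━━┓         
     ┃ Minesweeper          ┃         
     ┠──────────────────────┨         
     ┃■■■■■■■■■■            ┃         
     ┃■■■■■■■■■■            ┃         
     ┃■■■■■■■■■■            ┃         
     ┃■■■■■■■■■■            ┃         
     ┃■■■■■■■■■■            ┃         
     ┃■■■■■■■■■■            ┃         
     ┃■■■■■■■■■■            ┃         
     ┃■■■■■■■■■■            ┃         
     ┃■■■■■■■■■■            ┃         
     ┃■■■┏━━━━━━━━━━━━━━━━━━━━━━━━━━━━
     ┗━━━┃ MapNavigator               
         ┠────────────────────────────
         ┃                            
         ┃                            
         ┃          ..................
         ┃          ..................


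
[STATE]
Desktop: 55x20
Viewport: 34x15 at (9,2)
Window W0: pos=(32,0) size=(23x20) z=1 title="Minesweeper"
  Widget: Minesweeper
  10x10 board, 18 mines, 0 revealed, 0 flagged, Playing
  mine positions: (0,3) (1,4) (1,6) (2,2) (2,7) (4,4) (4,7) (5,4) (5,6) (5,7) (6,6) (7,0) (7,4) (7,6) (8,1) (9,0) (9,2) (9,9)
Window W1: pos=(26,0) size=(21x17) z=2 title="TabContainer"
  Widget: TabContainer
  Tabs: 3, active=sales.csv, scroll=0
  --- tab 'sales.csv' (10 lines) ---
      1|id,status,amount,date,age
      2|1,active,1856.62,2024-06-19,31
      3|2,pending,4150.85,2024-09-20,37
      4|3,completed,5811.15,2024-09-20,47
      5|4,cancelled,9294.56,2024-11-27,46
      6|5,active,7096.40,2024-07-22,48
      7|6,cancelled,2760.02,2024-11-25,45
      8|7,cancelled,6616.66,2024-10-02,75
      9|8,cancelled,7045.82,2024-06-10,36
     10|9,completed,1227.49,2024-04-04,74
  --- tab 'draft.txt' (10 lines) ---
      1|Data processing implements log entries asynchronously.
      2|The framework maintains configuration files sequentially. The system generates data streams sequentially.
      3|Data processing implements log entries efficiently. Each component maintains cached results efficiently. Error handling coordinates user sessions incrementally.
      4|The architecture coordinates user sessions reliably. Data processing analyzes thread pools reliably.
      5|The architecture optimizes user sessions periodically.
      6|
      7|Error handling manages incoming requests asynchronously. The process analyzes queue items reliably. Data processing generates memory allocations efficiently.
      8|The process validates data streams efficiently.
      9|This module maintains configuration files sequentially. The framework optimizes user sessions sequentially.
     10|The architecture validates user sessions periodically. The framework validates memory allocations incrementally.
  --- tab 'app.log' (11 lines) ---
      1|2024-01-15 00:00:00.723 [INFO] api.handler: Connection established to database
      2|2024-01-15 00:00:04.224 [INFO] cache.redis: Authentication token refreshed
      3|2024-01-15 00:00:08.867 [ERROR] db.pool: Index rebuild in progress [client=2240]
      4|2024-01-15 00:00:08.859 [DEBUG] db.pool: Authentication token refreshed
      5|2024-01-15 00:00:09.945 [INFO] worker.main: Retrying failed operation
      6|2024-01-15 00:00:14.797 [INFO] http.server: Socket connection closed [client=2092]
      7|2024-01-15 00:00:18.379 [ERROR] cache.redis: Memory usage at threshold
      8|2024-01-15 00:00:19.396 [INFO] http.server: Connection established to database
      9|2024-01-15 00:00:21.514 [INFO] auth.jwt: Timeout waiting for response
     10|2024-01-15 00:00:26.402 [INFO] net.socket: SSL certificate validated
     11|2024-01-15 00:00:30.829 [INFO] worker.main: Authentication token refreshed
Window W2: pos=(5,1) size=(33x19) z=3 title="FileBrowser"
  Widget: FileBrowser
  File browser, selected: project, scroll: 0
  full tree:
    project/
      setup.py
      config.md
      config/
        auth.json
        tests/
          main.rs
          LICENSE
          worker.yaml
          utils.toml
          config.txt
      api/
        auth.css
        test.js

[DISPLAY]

leBrowser                   ┃─────
────────────────────────────┨│ dra
-] project/                 ┃─────
 setup.py                   ┃mount
 config.md                  ┃56.62
 [+] config/                ┃150.8
 [+] api/                   ┃,5811
                            ┃,9294
                            ┃96.40
                            ┃,2760
                            ┃,6616
                            ┃,7045
                            ┃,1227
                            ┃     
                            ┃━━━━━


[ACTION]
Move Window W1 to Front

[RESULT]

leBrowser        ┠────────────────
─────────────────┃[sales.csv]│ dra
-] project/      ┃────────────────
 setup.py        ┃id,status,amount
 config.md       ┃1,active,1856.62
 [+] config/     ┃2,pending,4150.8
 [+] api/        ┃3,completed,5811
                 ┃4,cancelled,9294
                 ┃5,active,7096.40
                 ┃6,cancelled,2760
                 ┃7,cancelled,6616
                 ┃8,cancelled,7045
                 ┃9,completed,1227
                 ┃                
                 ┗━━━━━━━━━━━━━━━━


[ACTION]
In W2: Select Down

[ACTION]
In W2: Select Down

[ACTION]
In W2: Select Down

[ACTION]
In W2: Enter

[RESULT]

leBrowser        ┠────────────────
─────────────────┃[sales.csv]│ dra
-] project/      ┃────────────────
 setup.py        ┃id,status,amount
 config.md       ┃1,active,1856.62
 [-] config/     ┃2,pending,4150.8
   auth.json     ┃3,completed,5811
   [+] tests/    ┃4,cancelled,9294
 [+] api/        ┃5,active,7096.40
                 ┃6,cancelled,2760
                 ┃7,cancelled,6616
                 ┃8,cancelled,7045
                 ┃9,completed,1227
                 ┃                
                 ┗━━━━━━━━━━━━━━━━
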